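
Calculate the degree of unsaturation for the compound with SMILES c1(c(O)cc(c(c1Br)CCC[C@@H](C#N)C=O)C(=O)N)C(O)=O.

Molecular formula from the SMILES: C14H13BrN2O5.
DoU = (2C + 2 + N − H − X)/2 = (2·14 + 2 + 2 − 13 − 1)/2 = 18/2 = 9.
(Structurally: 1 ring(s) + 8 π bond(s) = 9.)

9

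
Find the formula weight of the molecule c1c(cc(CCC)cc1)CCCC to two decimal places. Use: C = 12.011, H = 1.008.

Molecular formula: C13H20.
M = 13×12.011 + 20×1.008 = 176.30 g/mol.

176.30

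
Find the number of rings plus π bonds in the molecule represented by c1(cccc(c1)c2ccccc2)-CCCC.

Molecular formula from the SMILES: C16H18.
DoU = (2C + 2 + N − H − X)/2 = (2·16 + 2 + 0 − 18 − 0)/2 = 16/2 = 8.
(Structurally: 2 ring(s) + 6 π bond(s) = 8.)

8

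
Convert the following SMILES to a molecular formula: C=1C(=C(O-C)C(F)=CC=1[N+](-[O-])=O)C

C8H8FNO3

Heavy atoms from the SMILES: 8 C, 1 F, 1 N, 3 O.
Implicit hydrogens by atom environment:
  4 × C (aromatic): no H
  2 × C: 3 H each → 6
  2 × C (aromatic): 1 H each → 2
  2 × O: no H
  1 × F: no H
  1 × N (charge +1): no H
  1 × O (charge -1): no H
  Total hydrogens = 8.
Molecular formula: C8H8FNO3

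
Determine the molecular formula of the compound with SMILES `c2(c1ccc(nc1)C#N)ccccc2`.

C12H8N2

Heavy atoms from the SMILES: 12 C, 2 N.
Implicit hydrogens by atom environment:
  8 × C (aromatic): 1 H each → 8
  3 × C (aromatic): no H
  1 × C: no H
  1 × N (aromatic): no H
  1 × N: no H
  Total hydrogens = 8.
Molecular formula: C12H8N2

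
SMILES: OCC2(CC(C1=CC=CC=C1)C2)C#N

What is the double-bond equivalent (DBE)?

Molecular formula from the SMILES: C12H13NO.
DoU = (2C + 2 + N − H − X)/2 = (2·12 + 2 + 1 − 13 − 0)/2 = 14/2 = 7.
(Structurally: 2 ring(s) + 5 π bond(s) = 7.)

7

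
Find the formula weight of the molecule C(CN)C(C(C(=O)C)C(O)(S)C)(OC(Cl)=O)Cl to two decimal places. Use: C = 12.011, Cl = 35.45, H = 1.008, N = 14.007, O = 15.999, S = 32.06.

304.18

Molecular formula: C9H15Cl2NO4S.
M = 9×12.011 + 2×35.45 + 15×1.008 + 1×14.007 + 4×15.999 + 1×32.06 = 304.18 g/mol.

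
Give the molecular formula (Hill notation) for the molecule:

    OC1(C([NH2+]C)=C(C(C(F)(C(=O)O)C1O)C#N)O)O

C9H12FN2O6+

Heavy atoms from the SMILES: 9 C, 1 F, 2 N, 6 O.
Implicit hydrogens by atom environment:
  6 × C: no H
  5 × O: 1 H each → 5
  2 × C: 1 H each → 2
  1 × C: 3 H
  1 × F: no H
  1 × N (charge +1): 2 H
  1 × N: no H
  1 × O: no H
  Total hydrogens = 12.
Net charge +1.
Molecular formula: C9H12FN2O6+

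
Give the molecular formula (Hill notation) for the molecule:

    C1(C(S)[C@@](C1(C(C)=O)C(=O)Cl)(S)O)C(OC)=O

C9H11ClO5S2

Heavy atoms from the SMILES: 9 C, 1 Cl, 5 O, 2 S.
Implicit hydrogens by atom environment:
  5 × C: no H
  4 × O: no H
  2 × C: 3 H each → 6
  2 × C: 1 H each → 2
  2 × S: 1 H each → 2
  1 × Cl: no H
  1 × O: 1 H
  Total hydrogens = 11.
Molecular formula: C9H11ClO5S2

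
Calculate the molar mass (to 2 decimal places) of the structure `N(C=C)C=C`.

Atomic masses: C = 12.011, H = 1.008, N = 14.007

69.11

Molecular formula: C4H7N.
M = 4×12.011 + 7×1.008 + 1×14.007 = 69.11 g/mol.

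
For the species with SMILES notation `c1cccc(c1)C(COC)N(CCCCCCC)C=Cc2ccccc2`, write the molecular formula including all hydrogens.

Heavy atoms from the SMILES: 24 C, 1 N, 1 O.
Implicit hydrogens by atom environment:
  10 × C (aromatic): 1 H each → 10
  7 × C: 2 H each → 14
  3 × C: 1 H each → 3
  2 × C: 3 H each → 6
  2 × C (aromatic): no H
  1 × N: no H
  1 × O: no H
  Total hydrogens = 33.
Molecular formula: C24H33NO

C24H33NO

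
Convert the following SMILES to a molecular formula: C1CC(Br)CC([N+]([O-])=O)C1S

C6H10BrNO2S

Heavy atoms from the SMILES: 1 Br, 6 C, 1 N, 2 O, 1 S.
Implicit hydrogens by atom environment:
  3 × C: 2 H each → 6
  3 × C: 1 H each → 3
  1 × Br: no H
  1 × N (charge +1): no H
  1 × O: no H
  1 × O (charge -1): no H
  1 × S: 1 H
  Total hydrogens = 10.
Molecular formula: C6H10BrNO2S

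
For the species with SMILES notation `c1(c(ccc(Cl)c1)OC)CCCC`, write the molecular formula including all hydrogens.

Heavy atoms from the SMILES: 11 C, 1 Cl, 1 O.
Implicit hydrogens by atom environment:
  3 × C: 2 H each → 6
  3 × C (aromatic): 1 H each → 3
  3 × C (aromatic): no H
  2 × C: 3 H each → 6
  1 × Cl: no H
  1 × O: no H
  Total hydrogens = 15.
Molecular formula: C11H15ClO

C11H15ClO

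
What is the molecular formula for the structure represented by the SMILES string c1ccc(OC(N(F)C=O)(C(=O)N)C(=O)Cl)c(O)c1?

Heavy atoms from the SMILES: 10 C, 1 Cl, 1 F, 2 N, 5 O.
Implicit hydrogens by atom environment:
  4 × C (aromatic): 1 H each → 4
  4 × O: no H
  3 × C: no H
  2 × C (aromatic): no H
  1 × C: 1 H
  1 × Cl: no H
  1 × F: no H
  1 × N: 2 H
  1 × N: no H
  1 × O: 1 H
  Total hydrogens = 8.
Molecular formula: C10H8ClFN2O5

C10H8ClFN2O5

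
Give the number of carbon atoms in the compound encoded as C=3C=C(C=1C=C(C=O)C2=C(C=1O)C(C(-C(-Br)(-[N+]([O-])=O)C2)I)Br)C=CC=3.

17

The symbol for carbon appears 17 times in the SMILES.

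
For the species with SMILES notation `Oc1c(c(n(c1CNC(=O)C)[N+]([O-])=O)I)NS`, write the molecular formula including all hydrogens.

Heavy atoms from the SMILES: 7 C, 1 I, 4 N, 4 O, 1 S.
Implicit hydrogens by atom environment:
  4 × C (aromatic): no H
  2 × N: 1 H each → 2
  2 × O: no H
  1 × C: 3 H
  1 × C: 2 H
  1 × C: no H
  1 × I: no H
  1 × N (aromatic): no H
  1 × N (charge +1): no H
  1 × O: 1 H
  1 × O (charge -1): no H
  1 × S: 1 H
  Total hydrogens = 9.
Molecular formula: C7H9IN4O4S

C7H9IN4O4S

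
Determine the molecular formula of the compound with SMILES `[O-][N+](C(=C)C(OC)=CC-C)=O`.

Heavy atoms from the SMILES: 7 C, 1 N, 3 O.
Implicit hydrogens by atom environment:
  2 × C: 3 H each → 6
  2 × C: 2 H each → 4
  2 × C: no H
  2 × O: no H
  1 × C: 1 H
  1 × N (charge +1): no H
  1 × O (charge -1): no H
  Total hydrogens = 11.
Molecular formula: C7H11NO3

C7H11NO3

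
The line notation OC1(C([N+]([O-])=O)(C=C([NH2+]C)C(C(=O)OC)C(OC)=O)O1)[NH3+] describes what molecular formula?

Heavy atoms from the SMILES: 10 C, 3 N, 8 O.
Implicit hydrogens by atom environment:
  6 × O: no H
  5 × C: no H
  3 × C: 3 H each → 9
  2 × C: 1 H each → 2
  1 × N (charge +1): 3 H
  1 × N (charge +1): 2 H
  1 × N (charge +1): no H
  1 × O: 1 H
  1 × O (charge -1): no H
  Total hydrogens = 17.
Net charge +2.
Molecular formula: [C10H17N3O8]2+

[C10H17N3O8]2+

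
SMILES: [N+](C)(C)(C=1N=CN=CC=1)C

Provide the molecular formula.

C7H12N3+

Heavy atoms from the SMILES: 7 C, 3 N.
Implicit hydrogens by atom environment:
  3 × C: 3 H each → 9
  3 × C (aromatic): 1 H each → 3
  2 × N (aromatic): no H
  1 × C (aromatic): no H
  1 × N (charge +1): no H
  Total hydrogens = 12.
Net charge +1.
Molecular formula: C7H12N3+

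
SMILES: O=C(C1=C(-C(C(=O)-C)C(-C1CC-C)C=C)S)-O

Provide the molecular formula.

Heavy atoms from the SMILES: 13 C, 3 O, 1 S.
Implicit hydrogens by atom environment:
  4 × C: 1 H each → 4
  4 × C: no H
  3 × C: 2 H each → 6
  2 × C: 3 H each → 6
  2 × O: no H
  1 × O: 1 H
  1 × S: 1 H
  Total hydrogens = 18.
Molecular formula: C13H18O3S

C13H18O3S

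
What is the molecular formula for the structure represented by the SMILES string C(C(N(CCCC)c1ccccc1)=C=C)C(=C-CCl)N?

C17H23ClN2

Heavy atoms from the SMILES: 17 C, 1 Cl, 2 N.
Implicit hydrogens by atom environment:
  6 × C: 2 H each → 12
  5 × C (aromatic): 1 H each → 5
  3 × C: no H
  1 × C: 3 H
  1 × C: 1 H
  1 × C (aromatic): no H
  1 × Cl: no H
  1 × N: 2 H
  1 × N: no H
  Total hydrogens = 23.
Molecular formula: C17H23ClN2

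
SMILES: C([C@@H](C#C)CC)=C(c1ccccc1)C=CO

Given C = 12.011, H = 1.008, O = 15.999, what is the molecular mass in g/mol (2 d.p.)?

212.29

Molecular formula: C15H16O.
M = 15×12.011 + 16×1.008 + 1×15.999 = 212.29 g/mol.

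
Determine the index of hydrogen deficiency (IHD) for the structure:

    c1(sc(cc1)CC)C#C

5

Molecular formula from the SMILES: C8H8S.
DoU = (2C + 2 + N − H − X)/2 = (2·8 + 2 + 0 − 8 − 0)/2 = 10/2 = 5.
(Structurally: 1 ring(s) + 4 π bond(s) = 5.)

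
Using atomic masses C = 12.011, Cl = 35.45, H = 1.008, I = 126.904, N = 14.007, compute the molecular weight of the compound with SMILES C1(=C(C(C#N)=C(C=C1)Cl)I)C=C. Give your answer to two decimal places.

289.50

Molecular formula: C9H5ClIN.
M = 9×12.011 + 1×35.45 + 5×1.008 + 1×126.904 + 1×14.007 = 289.50 g/mol.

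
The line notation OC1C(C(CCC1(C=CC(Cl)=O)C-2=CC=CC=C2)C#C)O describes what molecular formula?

Heavy atoms from the SMILES: 17 C, 1 Cl, 3 O.
Implicit hydrogens by atom environment:
  6 × C: 1 H each → 6
  5 × C (aromatic): 1 H each → 5
  3 × C: no H
  2 × C: 2 H each → 4
  2 × O: 1 H each → 2
  1 × C (aromatic): no H
  1 × Cl: no H
  1 × O: no H
  Total hydrogens = 17.
Molecular formula: C17H17ClO3

C17H17ClO3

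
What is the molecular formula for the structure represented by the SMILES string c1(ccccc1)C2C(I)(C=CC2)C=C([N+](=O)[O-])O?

C13H12INO3

Heavy atoms from the SMILES: 13 C, 1 I, 1 N, 3 O.
Implicit hydrogens by atom environment:
  5 × C (aromatic): 1 H each → 5
  4 × C: 1 H each → 4
  2 × C: no H
  1 × C: 2 H
  1 × C (aromatic): no H
  1 × I: no H
  1 × N (charge +1): no H
  1 × O: 1 H
  1 × O: no H
  1 × O (charge -1): no H
  Total hydrogens = 12.
Molecular formula: C13H12INO3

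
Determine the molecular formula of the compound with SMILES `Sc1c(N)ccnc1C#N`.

C6H5N3S

Heavy atoms from the SMILES: 6 C, 3 N, 1 S.
Implicit hydrogens by atom environment:
  3 × C (aromatic): no H
  2 × C (aromatic): 1 H each → 2
  1 × C: no H
  1 × N: 2 H
  1 × N (aromatic): no H
  1 × N: no H
  1 × S: 1 H
  Total hydrogens = 5.
Molecular formula: C6H5N3S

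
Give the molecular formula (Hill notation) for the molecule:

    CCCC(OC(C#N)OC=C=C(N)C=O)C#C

Heavy atoms from the SMILES: 12 C, 2 N, 3 O.
Implicit hydrogens by atom environment:
  5 × C: 1 H each → 5
  4 × C: no H
  3 × O: no H
  2 × C: 2 H each → 4
  1 × C: 3 H
  1 × N: 2 H
  1 × N: no H
  Total hydrogens = 14.
Molecular formula: C12H14N2O3

C12H14N2O3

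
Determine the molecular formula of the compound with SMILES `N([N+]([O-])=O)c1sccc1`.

C4H4N2O2S

Heavy atoms from the SMILES: 4 C, 2 N, 2 O, 1 S.
Implicit hydrogens by atom environment:
  3 × C (aromatic): 1 H each → 3
  1 × C (aromatic): no H
  1 × N: 1 H
  1 × N (charge +1): no H
  1 × O: no H
  1 × O (charge -1): no H
  1 × S (aromatic): no H
  Total hydrogens = 4.
Molecular formula: C4H4N2O2S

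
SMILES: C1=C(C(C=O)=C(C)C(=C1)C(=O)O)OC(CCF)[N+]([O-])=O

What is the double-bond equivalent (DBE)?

Molecular formula from the SMILES: C12H12FNO6.
DoU = (2C + 2 + N − H − X)/2 = (2·12 + 2 + 1 − 12 − 1)/2 = 14/2 = 7.
(Structurally: 1 ring(s) + 6 π bond(s) = 7.)

7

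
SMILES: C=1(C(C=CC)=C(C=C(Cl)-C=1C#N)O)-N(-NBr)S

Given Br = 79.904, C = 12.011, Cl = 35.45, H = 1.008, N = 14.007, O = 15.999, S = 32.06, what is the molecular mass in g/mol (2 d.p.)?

Molecular formula: C10H9BrClN3OS.
M = 1×79.904 + 10×12.011 + 1×35.45 + 9×1.008 + 3×14.007 + 1×15.999 + 1×32.06 = 334.62 g/mol.

334.62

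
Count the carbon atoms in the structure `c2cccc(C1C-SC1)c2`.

The symbol for carbon appears 9 times in the SMILES. Lowercase c denotes aromatic carbon and counts toward C.

9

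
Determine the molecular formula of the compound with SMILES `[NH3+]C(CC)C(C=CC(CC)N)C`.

Heavy atoms from the SMILES: 10 C, 2 N.
Implicit hydrogens by atom environment:
  5 × C: 1 H each → 5
  3 × C: 3 H each → 9
  2 × C: 2 H each → 4
  1 × N (charge +1): 3 H
  1 × N: 2 H
  Total hydrogens = 23.
Net charge +1.
Molecular formula: C10H23N2+

C10H23N2+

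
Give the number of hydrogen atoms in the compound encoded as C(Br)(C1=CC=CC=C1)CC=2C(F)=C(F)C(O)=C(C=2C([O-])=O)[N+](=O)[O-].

9

Hydrogens are implicit in SMILES; fill each atom to its normal valence:
  7 × C (aromatic): no H
  5 × C (aromatic): 1 H each → 5
  2 × F: no H
  2 × O: no H
  2 × O (charge -1): no H
  1 × Br: no H
  1 × C: 2 H
  1 × C: 1 H
  1 × C: no H
  1 × N (charge +1): no H
  1 × O: 1 H
  Total hydrogens = 9.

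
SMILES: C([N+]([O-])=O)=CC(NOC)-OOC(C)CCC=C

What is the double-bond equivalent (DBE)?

Molecular formula from the SMILES: C10H18N2O5.
DoU = (2C + 2 + N − H − X)/2 = (2·10 + 2 + 2 − 18 − 0)/2 = 6/2 = 3.
(Structurally: 0 ring(s) + 3 π bond(s) = 3.)

3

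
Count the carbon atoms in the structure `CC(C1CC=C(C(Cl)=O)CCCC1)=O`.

The symbol for carbon appears 11 times in the SMILES. (Cl is a single chlorine, not C + l.)

11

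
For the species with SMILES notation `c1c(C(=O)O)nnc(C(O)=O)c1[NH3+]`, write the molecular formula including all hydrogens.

Heavy atoms from the SMILES: 6 C, 3 N, 4 O.
Implicit hydrogens by atom environment:
  3 × C (aromatic): no H
  2 × C: no H
  2 × N (aromatic): no H
  2 × O: 1 H each → 2
  2 × O: no H
  1 × C (aromatic): 1 H
  1 × N (charge +1): 3 H
  Total hydrogens = 6.
Net charge +1.
Molecular formula: C6H6N3O4+

C6H6N3O4+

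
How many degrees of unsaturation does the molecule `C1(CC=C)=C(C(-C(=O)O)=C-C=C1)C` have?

6

Molecular formula from the SMILES: C11H12O2.
DoU = (2C + 2 + N − H − X)/2 = (2·11 + 2 + 0 − 12 − 0)/2 = 12/2 = 6.
(Structurally: 1 ring(s) + 5 π bond(s) = 6.)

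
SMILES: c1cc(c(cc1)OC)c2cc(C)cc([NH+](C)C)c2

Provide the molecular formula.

Heavy atoms from the SMILES: 16 C, 1 N, 1 O.
Implicit hydrogens by atom environment:
  7 × C (aromatic): 1 H each → 7
  5 × C (aromatic): no H
  4 × C: 3 H each → 12
  1 × N (charge +1): 1 H
  1 × O: no H
  Total hydrogens = 20.
Net charge +1.
Molecular formula: C16H20NO+

C16H20NO+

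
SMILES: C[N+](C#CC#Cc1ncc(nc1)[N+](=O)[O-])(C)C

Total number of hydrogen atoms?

Hydrogens are implicit in SMILES; fill each atom to its normal valence:
  4 × C: no H
  3 × C: 3 H each → 9
  2 × C (aromatic): 1 H each → 2
  2 × C (aromatic): no H
  2 × N (aromatic): no H
  2 × N (charge +1): no H
  1 × O: no H
  1 × O (charge -1): no H
  Total hydrogens = 11.

11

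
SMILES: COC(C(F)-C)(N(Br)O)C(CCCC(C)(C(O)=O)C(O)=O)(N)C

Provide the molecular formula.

C13H24BrFN2O6

Heavy atoms from the SMILES: 1 Br, 13 C, 1 F, 2 N, 6 O.
Implicit hydrogens by atom environment:
  5 × C: no H
  4 × C: 3 H each → 12
  3 × C: 2 H each → 6
  3 × O: 1 H each → 3
  3 × O: no H
  1 × Br: no H
  1 × C: 1 H
  1 × F: no H
  1 × N: 2 H
  1 × N: no H
  Total hydrogens = 24.
Molecular formula: C13H24BrFN2O6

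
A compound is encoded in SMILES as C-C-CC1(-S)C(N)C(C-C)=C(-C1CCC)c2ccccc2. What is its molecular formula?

C19H29NS

Heavy atoms from the SMILES: 19 C, 1 N, 1 S.
Implicit hydrogens by atom environment:
  5 × C: 2 H each → 10
  5 × C (aromatic): 1 H each → 5
  3 × C: 3 H each → 9
  3 × C: no H
  2 × C: 1 H each → 2
  1 × C (aromatic): no H
  1 × N: 2 H
  1 × S: 1 H
  Total hydrogens = 29.
Molecular formula: C19H29NS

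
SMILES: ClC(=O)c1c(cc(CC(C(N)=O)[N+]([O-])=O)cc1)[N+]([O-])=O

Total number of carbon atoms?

10

The symbol for carbon appears 10 times in the SMILES. Lowercase c denotes aromatic carbon and counts toward C.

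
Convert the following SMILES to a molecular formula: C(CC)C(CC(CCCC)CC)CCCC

C16H34

Heavy atoms from the SMILES: 16 C.
Implicit hydrogens by atom environment:
  10 × C: 2 H each → 20
  4 × C: 3 H each → 12
  2 × C: 1 H each → 2
  Total hydrogens = 34.
Molecular formula: C16H34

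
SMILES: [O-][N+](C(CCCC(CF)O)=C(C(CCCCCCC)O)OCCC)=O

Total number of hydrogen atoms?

Hydrogens are implicit in SMILES; fill each atom to its normal valence:
  12 × C: 2 H each → 24
  2 × C: 3 H each → 6
  2 × C: 1 H each → 2
  2 × C: no H
  2 × O: 1 H each → 2
  2 × O: no H
  1 × F: no H
  1 × N (charge +1): no H
  1 × O (charge -1): no H
  Total hydrogens = 34.

34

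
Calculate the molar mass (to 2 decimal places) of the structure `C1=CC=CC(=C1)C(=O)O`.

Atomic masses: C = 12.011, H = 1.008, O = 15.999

Molecular formula: C7H6O2.
M = 7×12.011 + 6×1.008 + 2×15.999 = 122.12 g/mol.

122.12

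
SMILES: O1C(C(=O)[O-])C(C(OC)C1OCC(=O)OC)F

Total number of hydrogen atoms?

Hydrogens are implicit in SMILES; fill each atom to its normal valence:
  6 × O: no H
  4 × C: 1 H each → 4
  2 × C: 3 H each → 6
  2 × C: no H
  1 × C: 2 H
  1 × F: no H
  1 × O (charge -1): no H
  Total hydrogens = 12.

12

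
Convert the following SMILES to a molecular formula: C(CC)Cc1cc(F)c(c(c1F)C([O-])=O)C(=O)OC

C13H13F2O4-

Heavy atoms from the SMILES: 13 C, 2 F, 4 O.
Implicit hydrogens by atom environment:
  5 × C (aromatic): no H
  3 × C: 2 H each → 6
  3 × O: no H
  2 × C: 3 H each → 6
  2 × C: no H
  2 × F: no H
  1 × C (aromatic): 1 H
  1 × O (charge -1): no H
  Total hydrogens = 13.
Net charge -1.
Molecular formula: C13H13F2O4-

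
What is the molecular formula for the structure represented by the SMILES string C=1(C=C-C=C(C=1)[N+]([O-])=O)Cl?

Heavy atoms from the SMILES: 6 C, 1 Cl, 1 N, 2 O.
Implicit hydrogens by atom environment:
  4 × C (aromatic): 1 H each → 4
  2 × C (aromatic): no H
  1 × Cl: no H
  1 × N (charge +1): no H
  1 × O: no H
  1 × O (charge -1): no H
  Total hydrogens = 4.
Molecular formula: C6H4ClNO2

C6H4ClNO2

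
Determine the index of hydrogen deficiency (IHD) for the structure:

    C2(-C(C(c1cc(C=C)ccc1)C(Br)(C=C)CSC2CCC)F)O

7

Molecular formula from the SMILES: C19H24BrFOS.
DoU = (2C + 2 + N − H − X)/2 = (2·19 + 2 + 0 − 24 − 2)/2 = 14/2 = 7.
(Structurally: 2 ring(s) + 5 π bond(s) = 7.)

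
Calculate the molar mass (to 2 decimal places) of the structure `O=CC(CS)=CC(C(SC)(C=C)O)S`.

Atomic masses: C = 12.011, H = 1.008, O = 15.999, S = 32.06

Molecular formula: C9H14O2S3.
M = 9×12.011 + 14×1.008 + 2×15.999 + 3×32.06 = 250.39 g/mol.

250.39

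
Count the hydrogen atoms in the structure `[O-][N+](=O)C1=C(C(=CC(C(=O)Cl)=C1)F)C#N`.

Hydrogens are implicit in SMILES; fill each atom to its normal valence:
  4 × C (aromatic): no H
  2 × C (aromatic): 1 H each → 2
  2 × C: no H
  2 × O: no H
  1 × Cl: no H
  1 × F: no H
  1 × N (charge +1): no H
  1 × N: no H
  1 × O (charge -1): no H
  Total hydrogens = 2.

2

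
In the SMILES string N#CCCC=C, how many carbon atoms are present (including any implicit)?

The symbol for carbon appears 5 times in the SMILES.

5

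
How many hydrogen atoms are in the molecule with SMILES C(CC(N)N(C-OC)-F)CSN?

16

Hydrogens are implicit in SMILES; fill each atom to its normal valence:
  4 × C: 2 H each → 8
  2 × N: 2 H each → 4
  1 × C: 3 H
  1 × C: 1 H
  1 × F: no H
  1 × N: no H
  1 × O: no H
  1 × S: no H
  Total hydrogens = 16.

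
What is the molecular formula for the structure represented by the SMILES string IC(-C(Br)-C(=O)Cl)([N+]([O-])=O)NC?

C4H5BrClIN2O3

Heavy atoms from the SMILES: 1 Br, 4 C, 1 Cl, 1 I, 2 N, 3 O.
Implicit hydrogens by atom environment:
  2 × C: no H
  2 × O: no H
  1 × Br: no H
  1 × C: 3 H
  1 × C: 1 H
  1 × Cl: no H
  1 × I: no H
  1 × N: 1 H
  1 × N (charge +1): no H
  1 × O (charge -1): no H
  Total hydrogens = 5.
Molecular formula: C4H5BrClIN2O3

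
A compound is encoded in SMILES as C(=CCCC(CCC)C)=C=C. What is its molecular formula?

C11H18

Heavy atoms from the SMILES: 11 C.
Implicit hydrogens by atom environment:
  5 × C: 2 H each → 10
  2 × C: 3 H each → 6
  2 × C: 1 H each → 2
  2 × C: no H
  Total hydrogens = 18.
Molecular formula: C11H18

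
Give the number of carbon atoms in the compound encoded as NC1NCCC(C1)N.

The symbol for carbon appears 5 times in the SMILES.

5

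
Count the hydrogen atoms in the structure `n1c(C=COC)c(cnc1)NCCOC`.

Hydrogens are implicit in SMILES; fill each atom to its normal valence:
  2 × C: 3 H each → 6
  2 × C: 2 H each → 4
  2 × C (aromatic): 1 H each → 2
  2 × C: 1 H each → 2
  2 × C (aromatic): no H
  2 × N (aromatic): no H
  2 × O: no H
  1 × N: 1 H
  Total hydrogens = 15.

15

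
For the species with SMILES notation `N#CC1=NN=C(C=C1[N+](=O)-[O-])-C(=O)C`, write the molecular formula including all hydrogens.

Heavy atoms from the SMILES: 7 C, 4 N, 3 O.
Implicit hydrogens by atom environment:
  3 × C (aromatic): no H
  2 × C: no H
  2 × N (aromatic): no H
  2 × O: no H
  1 × C: 3 H
  1 × C (aromatic): 1 H
  1 × N: no H
  1 × N (charge +1): no H
  1 × O (charge -1): no H
  Total hydrogens = 4.
Molecular formula: C7H4N4O3

C7H4N4O3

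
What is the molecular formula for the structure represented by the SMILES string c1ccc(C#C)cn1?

C7H5N

Heavy atoms from the SMILES: 7 C, 1 N.
Implicit hydrogens by atom environment:
  4 × C (aromatic): 1 H each → 4
  1 × C: 1 H
  1 × C (aromatic): no H
  1 × C: no H
  1 × N (aromatic): no H
  Total hydrogens = 5.
Molecular formula: C7H5N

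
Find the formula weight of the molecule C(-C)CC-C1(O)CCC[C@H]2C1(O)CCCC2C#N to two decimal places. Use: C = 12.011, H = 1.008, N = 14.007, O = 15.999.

251.37

Molecular formula: C15H25NO2.
M = 15×12.011 + 25×1.008 + 1×14.007 + 2×15.999 = 251.37 g/mol.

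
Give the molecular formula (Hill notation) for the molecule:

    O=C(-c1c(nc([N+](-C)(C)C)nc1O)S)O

C8H12N3O3S+

Heavy atoms from the SMILES: 8 C, 3 N, 3 O, 1 S.
Implicit hydrogens by atom environment:
  4 × C (aromatic): no H
  3 × C: 3 H each → 9
  2 × N (aromatic): no H
  2 × O: 1 H each → 2
  1 × C: no H
  1 × N (charge +1): no H
  1 × O: no H
  1 × S: 1 H
  Total hydrogens = 12.
Net charge +1.
Molecular formula: C8H12N3O3S+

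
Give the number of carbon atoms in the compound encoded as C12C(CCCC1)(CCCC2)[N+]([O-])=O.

10

The symbol for carbon appears 10 times in the SMILES.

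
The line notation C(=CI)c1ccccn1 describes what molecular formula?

C7H6IN

Heavy atoms from the SMILES: 7 C, 1 I, 1 N.
Implicit hydrogens by atom environment:
  4 × C (aromatic): 1 H each → 4
  2 × C: 1 H each → 2
  1 × C (aromatic): no H
  1 × I: no H
  1 × N (aromatic): no H
  Total hydrogens = 6.
Molecular formula: C7H6IN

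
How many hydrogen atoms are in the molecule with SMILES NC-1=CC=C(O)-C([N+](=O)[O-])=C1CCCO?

12

Hydrogens are implicit in SMILES; fill each atom to its normal valence:
  4 × C (aromatic): no H
  3 × C: 2 H each → 6
  2 × C (aromatic): 1 H each → 2
  2 × O: 1 H each → 2
  1 × N: 2 H
  1 × N (charge +1): no H
  1 × O: no H
  1 × O (charge -1): no H
  Total hydrogens = 12.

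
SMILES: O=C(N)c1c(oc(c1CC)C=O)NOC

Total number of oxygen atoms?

The symbol for oxygen appears 4 times in the SMILES.

4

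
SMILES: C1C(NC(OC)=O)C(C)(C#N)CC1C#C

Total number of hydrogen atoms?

14

Hydrogens are implicit in SMILES; fill each atom to its normal valence:
  4 × C: no H
  3 × C: 1 H each → 3
  2 × C: 3 H each → 6
  2 × C: 2 H each → 4
  2 × O: no H
  1 × N: 1 H
  1 × N: no H
  Total hydrogens = 14.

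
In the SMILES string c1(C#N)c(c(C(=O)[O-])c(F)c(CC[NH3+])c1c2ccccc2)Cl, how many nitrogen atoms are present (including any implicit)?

The symbol for nitrogen appears 2 times in the SMILES.

2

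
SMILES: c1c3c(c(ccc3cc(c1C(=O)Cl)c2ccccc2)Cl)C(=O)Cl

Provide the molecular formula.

Heavy atoms from the SMILES: 18 C, 3 Cl, 2 O.
Implicit hydrogens by atom environment:
  9 × C (aromatic): 1 H each → 9
  7 × C (aromatic): no H
  3 × Cl: no H
  2 × C: no H
  2 × O: no H
  Total hydrogens = 9.
Molecular formula: C18H9Cl3O2

C18H9Cl3O2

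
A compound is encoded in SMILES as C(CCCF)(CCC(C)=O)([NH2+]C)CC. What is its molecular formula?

Heavy atoms from the SMILES: 11 C, 1 F, 1 N, 1 O.
Implicit hydrogens by atom environment:
  6 × C: 2 H each → 12
  3 × C: 3 H each → 9
  2 × C: no H
  1 × F: no H
  1 × N (charge +1): 2 H
  1 × O: no H
  Total hydrogens = 23.
Net charge +1.
Molecular formula: C11H23FNO+

C11H23FNO+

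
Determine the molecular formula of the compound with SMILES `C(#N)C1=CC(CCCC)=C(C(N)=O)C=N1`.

Heavy atoms from the SMILES: 11 C, 3 N, 1 O.
Implicit hydrogens by atom environment:
  3 × C: 2 H each → 6
  3 × C (aromatic): no H
  2 × C (aromatic): 1 H each → 2
  2 × C: no H
  1 × C: 3 H
  1 × N: 2 H
  1 × N (aromatic): no H
  1 × N: no H
  1 × O: no H
  Total hydrogens = 13.
Molecular formula: C11H13N3O

C11H13N3O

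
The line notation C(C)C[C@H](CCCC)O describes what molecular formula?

C8H18O

Heavy atoms from the SMILES: 8 C, 1 O.
Implicit hydrogens by atom environment:
  5 × C: 2 H each → 10
  2 × C: 3 H each → 6
  1 × C: 1 H
  1 × O: 1 H
  Total hydrogens = 18.
Molecular formula: C8H18O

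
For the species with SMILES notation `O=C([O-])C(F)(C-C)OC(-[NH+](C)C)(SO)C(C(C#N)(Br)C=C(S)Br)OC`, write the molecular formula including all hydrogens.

C13H19Br2FN2O5S2

Heavy atoms from the SMILES: 2 Br, 13 C, 1 F, 2 N, 5 O, 2 S.
Implicit hydrogens by atom environment:
  6 × C: no H
  4 × C: 3 H each → 12
  3 × O: no H
  2 × Br: no H
  2 × C: 1 H each → 2
  1 × C: 2 H
  1 × F: no H
  1 × N (charge +1): 1 H
  1 × N: no H
  1 × O: 1 H
  1 × O (charge -1): no H
  1 × S: 1 H
  1 × S: no H
  Total hydrogens = 19.
Molecular formula: C13H19Br2FN2O5S2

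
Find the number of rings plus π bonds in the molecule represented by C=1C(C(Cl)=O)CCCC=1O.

3

Molecular formula from the SMILES: C7H9ClO2.
DoU = (2C + 2 + N − H − X)/2 = (2·7 + 2 + 0 − 9 − 1)/2 = 6/2 = 3.
(Structurally: 1 ring(s) + 2 π bond(s) = 3.)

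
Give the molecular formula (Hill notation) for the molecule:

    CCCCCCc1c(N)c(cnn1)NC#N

C11H17N5

Heavy atoms from the SMILES: 11 C, 5 N.
Implicit hydrogens by atom environment:
  5 × C: 2 H each → 10
  3 × C (aromatic): no H
  2 × N (aromatic): no H
  1 × C: 3 H
  1 × C (aromatic): 1 H
  1 × C: no H
  1 × N: 2 H
  1 × N: 1 H
  1 × N: no H
  Total hydrogens = 17.
Molecular formula: C11H17N5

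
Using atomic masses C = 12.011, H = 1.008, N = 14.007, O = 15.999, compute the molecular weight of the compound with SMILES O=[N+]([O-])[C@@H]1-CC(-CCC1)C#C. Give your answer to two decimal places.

Molecular formula: C8H11NO2.
M = 8×12.011 + 11×1.008 + 1×14.007 + 2×15.999 = 153.18 g/mol.

153.18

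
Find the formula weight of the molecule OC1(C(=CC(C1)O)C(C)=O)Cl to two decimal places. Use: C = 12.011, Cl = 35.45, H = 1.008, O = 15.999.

Molecular formula: C7H9ClO3.
M = 7×12.011 + 1×35.45 + 9×1.008 + 3×15.999 = 176.60 g/mol.

176.60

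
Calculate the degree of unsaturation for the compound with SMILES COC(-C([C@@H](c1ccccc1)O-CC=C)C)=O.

6

Molecular formula from the SMILES: C14H18O3.
DoU = (2C + 2 + N − H − X)/2 = (2·14 + 2 + 0 − 18 − 0)/2 = 12/2 = 6.
(Structurally: 1 ring(s) + 5 π bond(s) = 6.)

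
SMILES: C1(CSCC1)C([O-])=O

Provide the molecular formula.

Heavy atoms from the SMILES: 5 C, 2 O, 1 S.
Implicit hydrogens by atom environment:
  3 × C: 2 H each → 6
  1 × C: 1 H
  1 × C: no H
  1 × O: no H
  1 × O (charge -1): no H
  1 × S: no H
  Total hydrogens = 7.
Net charge -1.
Molecular formula: C5H7O2S-

C5H7O2S-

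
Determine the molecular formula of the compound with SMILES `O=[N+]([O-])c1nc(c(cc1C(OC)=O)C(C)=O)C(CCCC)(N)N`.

C14H20N4O5

Heavy atoms from the SMILES: 14 C, 4 N, 5 O.
Implicit hydrogens by atom environment:
  4 × C (aromatic): no H
  4 × O: no H
  3 × C: 3 H each → 9
  3 × C: 2 H each → 6
  3 × C: no H
  2 × N: 2 H each → 4
  1 × C (aromatic): 1 H
  1 × N (aromatic): no H
  1 × N (charge +1): no H
  1 × O (charge -1): no H
  Total hydrogens = 20.
Molecular formula: C14H20N4O5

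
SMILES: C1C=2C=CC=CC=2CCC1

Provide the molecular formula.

Heavy atoms from the SMILES: 10 C.
Implicit hydrogens by atom environment:
  4 × C: 2 H each → 8
  4 × C (aromatic): 1 H each → 4
  2 × C (aromatic): no H
  Total hydrogens = 12.
Molecular formula: C10H12

C10H12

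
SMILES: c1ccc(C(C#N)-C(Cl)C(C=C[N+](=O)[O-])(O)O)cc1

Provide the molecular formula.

C12H11ClN2O4

Heavy atoms from the SMILES: 12 C, 1 Cl, 2 N, 4 O.
Implicit hydrogens by atom environment:
  5 × C (aromatic): 1 H each → 5
  4 × C: 1 H each → 4
  2 × C: no H
  2 × O: 1 H each → 2
  1 × C (aromatic): no H
  1 × Cl: no H
  1 × N: no H
  1 × N (charge +1): no H
  1 × O: no H
  1 × O (charge -1): no H
  Total hydrogens = 11.
Molecular formula: C12H11ClN2O4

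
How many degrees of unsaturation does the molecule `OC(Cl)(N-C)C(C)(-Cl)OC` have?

Molecular formula from the SMILES: C5H11Cl2NO2.
DoU = (2C + 2 + N − H − X)/2 = (2·5 + 2 + 1 − 11 − 2)/2 = 0/2 = 0.
(Structurally: 0 ring(s) + 0 π bond(s) = 0.)

0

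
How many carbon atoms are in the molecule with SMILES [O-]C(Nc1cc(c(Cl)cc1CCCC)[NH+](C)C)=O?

The symbol for carbon appears 13 times in the SMILES. Lowercase c denotes aromatic carbon and counts toward C.

13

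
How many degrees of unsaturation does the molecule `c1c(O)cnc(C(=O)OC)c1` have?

5

Molecular formula from the SMILES: C7H7NO3.
DoU = (2C + 2 + N − H − X)/2 = (2·7 + 2 + 1 − 7 − 0)/2 = 10/2 = 5.
(Structurally: 1 ring(s) + 4 π bond(s) = 5.)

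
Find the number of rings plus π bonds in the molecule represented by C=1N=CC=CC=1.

4

Molecular formula from the SMILES: C5H5N.
DoU = (2C + 2 + N − H − X)/2 = (2·5 + 2 + 1 − 5 − 0)/2 = 8/2 = 4.
(Structurally: 1 ring(s) + 3 π bond(s) = 4.)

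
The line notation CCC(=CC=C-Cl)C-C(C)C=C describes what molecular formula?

C11H17Cl

Heavy atoms from the SMILES: 11 C, 1 Cl.
Implicit hydrogens by atom environment:
  5 × C: 1 H each → 5
  3 × C: 2 H each → 6
  2 × C: 3 H each → 6
  1 × C: no H
  1 × Cl: no H
  Total hydrogens = 17.
Molecular formula: C11H17Cl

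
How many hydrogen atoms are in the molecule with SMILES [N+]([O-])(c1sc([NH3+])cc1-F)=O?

4

Hydrogens are implicit in SMILES; fill each atom to its normal valence:
  3 × C (aromatic): no H
  1 × C (aromatic): 1 H
  1 × F: no H
  1 × N (charge +1): 3 H
  1 × N (charge +1): no H
  1 × O: no H
  1 × O (charge -1): no H
  1 × S (aromatic): no H
  Total hydrogens = 4.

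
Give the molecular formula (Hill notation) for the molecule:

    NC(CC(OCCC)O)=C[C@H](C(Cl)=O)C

Heavy atoms from the SMILES: 10 C, 1 Cl, 1 N, 3 O.
Implicit hydrogens by atom environment:
  3 × C: 2 H each → 6
  3 × C: 1 H each → 3
  2 × C: 3 H each → 6
  2 × C: no H
  2 × O: no H
  1 × Cl: no H
  1 × N: 2 H
  1 × O: 1 H
  Total hydrogens = 18.
Molecular formula: C10H18ClNO3

C10H18ClNO3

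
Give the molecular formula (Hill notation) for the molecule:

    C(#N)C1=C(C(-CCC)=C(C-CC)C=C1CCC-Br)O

C16H22BrNO

Heavy atoms from the SMILES: 1 Br, 16 C, 1 N, 1 O.
Implicit hydrogens by atom environment:
  7 × C: 2 H each → 14
  5 × C (aromatic): no H
  2 × C: 3 H each → 6
  1 × Br: no H
  1 × C (aromatic): 1 H
  1 × C: no H
  1 × N: no H
  1 × O: 1 H
  Total hydrogens = 22.
Molecular formula: C16H22BrNO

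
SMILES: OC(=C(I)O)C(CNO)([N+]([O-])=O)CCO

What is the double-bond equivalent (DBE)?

Molecular formula from the SMILES: C6H11IN2O6.
DoU = (2C + 2 + N − H − X)/2 = (2·6 + 2 + 2 − 11 − 1)/2 = 4/2 = 2.
(Structurally: 0 ring(s) + 2 π bond(s) = 2.)

2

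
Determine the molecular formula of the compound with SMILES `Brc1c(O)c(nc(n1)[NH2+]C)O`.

Heavy atoms from the SMILES: 1 Br, 5 C, 3 N, 2 O.
Implicit hydrogens by atom environment:
  4 × C (aromatic): no H
  2 × N (aromatic): no H
  2 × O: 1 H each → 2
  1 × Br: no H
  1 × C: 3 H
  1 × N (charge +1): 2 H
  Total hydrogens = 7.
Net charge +1.
Molecular formula: C5H7BrN3O2+

C5H7BrN3O2+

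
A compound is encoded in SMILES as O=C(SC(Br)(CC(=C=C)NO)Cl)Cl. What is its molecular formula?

C6H6BrCl2NO2S

Heavy atoms from the SMILES: 1 Br, 6 C, 2 Cl, 1 N, 2 O, 1 S.
Implicit hydrogens by atom environment:
  4 × C: no H
  2 × C: 2 H each → 4
  2 × Cl: no H
  1 × Br: no H
  1 × N: 1 H
  1 × O: 1 H
  1 × O: no H
  1 × S: no H
  Total hydrogens = 6.
Molecular formula: C6H6BrCl2NO2S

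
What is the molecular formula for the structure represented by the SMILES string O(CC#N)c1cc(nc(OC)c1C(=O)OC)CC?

C12H14N2O4

Heavy atoms from the SMILES: 12 C, 2 N, 4 O.
Implicit hydrogens by atom environment:
  4 × C (aromatic): no H
  4 × O: no H
  3 × C: 3 H each → 9
  2 × C: 2 H each → 4
  2 × C: no H
  1 × C (aromatic): 1 H
  1 × N (aromatic): no H
  1 × N: no H
  Total hydrogens = 14.
Molecular formula: C12H14N2O4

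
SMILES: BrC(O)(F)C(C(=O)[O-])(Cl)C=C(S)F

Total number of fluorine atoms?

The symbol for fluorine appears 2 times in the SMILES.

2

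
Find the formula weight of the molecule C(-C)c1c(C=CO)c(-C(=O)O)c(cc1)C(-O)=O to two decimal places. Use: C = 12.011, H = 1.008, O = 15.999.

236.22

Molecular formula: C12H12O5.
M = 12×12.011 + 12×1.008 + 5×15.999 = 236.22 g/mol.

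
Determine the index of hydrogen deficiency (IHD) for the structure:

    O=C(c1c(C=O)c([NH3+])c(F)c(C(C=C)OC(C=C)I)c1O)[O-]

Molecular formula from the SMILES: C14H13FINO5.
DoU = (2C + 2 + N − H − X)/2 = (2·14 + 2 + 1 − 13 − 2)/2 = 16/2 = 8.
(Structurally: 1 ring(s) + 7 π bond(s) = 8.)

8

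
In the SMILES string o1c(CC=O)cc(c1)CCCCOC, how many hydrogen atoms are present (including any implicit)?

Hydrogens are implicit in SMILES; fill each atom to its normal valence:
  5 × C: 2 H each → 10
  2 × C (aromatic): 1 H each → 2
  2 × C (aromatic): no H
  2 × O: no H
  1 × C: 3 H
  1 × C: 1 H
  1 × O (aromatic): no H
  Total hydrogens = 16.

16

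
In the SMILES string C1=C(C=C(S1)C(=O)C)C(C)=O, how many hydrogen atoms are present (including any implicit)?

8

Hydrogens are implicit in SMILES; fill each atom to its normal valence:
  2 × C: 3 H each → 6
  2 × C (aromatic): 1 H each → 2
  2 × C (aromatic): no H
  2 × C: no H
  2 × O: no H
  1 × S (aromatic): no H
  Total hydrogens = 8.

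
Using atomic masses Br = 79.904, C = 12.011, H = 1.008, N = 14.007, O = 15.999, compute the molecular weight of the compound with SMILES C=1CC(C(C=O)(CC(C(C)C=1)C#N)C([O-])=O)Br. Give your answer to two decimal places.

Molecular formula: C12H13BrNO3-.
M = 1×79.904 + 12×12.011 + 13×1.008 + 1×14.007 + 3×15.999 = 299.14 g/mol.

299.14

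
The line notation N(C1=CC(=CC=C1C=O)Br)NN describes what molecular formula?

Heavy atoms from the SMILES: 1 Br, 7 C, 3 N, 1 O.
Implicit hydrogens by atom environment:
  3 × C (aromatic): 1 H each → 3
  3 × C (aromatic): no H
  2 × N: 1 H each → 2
  1 × Br: no H
  1 × C: 1 H
  1 × N: 2 H
  1 × O: no H
  Total hydrogens = 8.
Molecular formula: C7H8BrN3O

C7H8BrN3O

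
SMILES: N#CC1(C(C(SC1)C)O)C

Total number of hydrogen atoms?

Hydrogens are implicit in SMILES; fill each atom to its normal valence:
  2 × C: 3 H each → 6
  2 × C: 1 H each → 2
  2 × C: no H
  1 × C: 2 H
  1 × N: no H
  1 × O: 1 H
  1 × S: no H
  Total hydrogens = 11.

11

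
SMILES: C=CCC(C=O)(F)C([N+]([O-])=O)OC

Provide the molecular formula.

Heavy atoms from the SMILES: 7 C, 1 F, 1 N, 4 O.
Implicit hydrogens by atom environment:
  3 × C: 1 H each → 3
  3 × O: no H
  2 × C: 2 H each → 4
  1 × C: 3 H
  1 × C: no H
  1 × F: no H
  1 × N (charge +1): no H
  1 × O (charge -1): no H
  Total hydrogens = 10.
Molecular formula: C7H10FNO4

C7H10FNO4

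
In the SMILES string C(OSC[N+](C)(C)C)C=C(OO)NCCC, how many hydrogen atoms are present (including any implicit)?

23

Hydrogens are implicit in SMILES; fill each atom to its normal valence:
  4 × C: 3 H each → 12
  4 × C: 2 H each → 8
  2 × O: no H
  1 × C: 1 H
  1 × C: no H
  1 × N: 1 H
  1 × N (charge +1): no H
  1 × O: 1 H
  1 × S: no H
  Total hydrogens = 23.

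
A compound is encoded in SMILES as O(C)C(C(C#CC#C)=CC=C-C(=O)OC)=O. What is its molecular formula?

C12H10O4

Heavy atoms from the SMILES: 12 C, 4 O.
Implicit hydrogens by atom environment:
  6 × C: no H
  4 × C: 1 H each → 4
  4 × O: no H
  2 × C: 3 H each → 6
  Total hydrogens = 10.
Molecular formula: C12H10O4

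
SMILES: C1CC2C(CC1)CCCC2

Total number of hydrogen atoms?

18

Hydrogens are implicit in SMILES; fill each atom to its normal valence:
  8 × C: 2 H each → 16
  2 × C: 1 H each → 2
  Total hydrogens = 18.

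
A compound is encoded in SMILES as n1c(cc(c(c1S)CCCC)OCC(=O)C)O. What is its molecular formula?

Heavy atoms from the SMILES: 12 C, 1 N, 3 O, 1 S.
Implicit hydrogens by atom environment:
  4 × C: 2 H each → 8
  4 × C (aromatic): no H
  2 × C: 3 H each → 6
  2 × O: no H
  1 × C (aromatic): 1 H
  1 × C: no H
  1 × N (aromatic): no H
  1 × O: 1 H
  1 × S: 1 H
  Total hydrogens = 17.
Molecular formula: C12H17NO3S

C12H17NO3S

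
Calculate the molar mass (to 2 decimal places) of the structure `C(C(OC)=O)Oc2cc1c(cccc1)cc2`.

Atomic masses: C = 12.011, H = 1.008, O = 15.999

Molecular formula: C13H12O3.
M = 13×12.011 + 12×1.008 + 3×15.999 = 216.24 g/mol.

216.24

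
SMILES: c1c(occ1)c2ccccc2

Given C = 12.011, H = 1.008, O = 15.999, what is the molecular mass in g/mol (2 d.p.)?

Molecular formula: C10H8O.
M = 10×12.011 + 8×1.008 + 1×15.999 = 144.17 g/mol.

144.17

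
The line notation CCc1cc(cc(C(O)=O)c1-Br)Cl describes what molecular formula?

C9H8BrClO2

Heavy atoms from the SMILES: 1 Br, 9 C, 1 Cl, 2 O.
Implicit hydrogens by atom environment:
  4 × C (aromatic): no H
  2 × C (aromatic): 1 H each → 2
  1 × Br: no H
  1 × C: 3 H
  1 × C: 2 H
  1 × C: no H
  1 × Cl: no H
  1 × O: 1 H
  1 × O: no H
  Total hydrogens = 8.
Molecular formula: C9H8BrClO2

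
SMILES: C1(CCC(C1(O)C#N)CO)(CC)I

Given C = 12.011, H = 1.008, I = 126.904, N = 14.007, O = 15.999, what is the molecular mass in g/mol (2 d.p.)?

295.12

Molecular formula: C9H14INO2.
M = 9×12.011 + 14×1.008 + 1×126.904 + 1×14.007 + 2×15.999 = 295.12 g/mol.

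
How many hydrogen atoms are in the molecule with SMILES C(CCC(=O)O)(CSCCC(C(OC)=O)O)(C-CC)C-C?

28

Hydrogens are implicit in SMILES; fill each atom to its normal valence:
  8 × C: 2 H each → 16
  3 × C: 3 H each → 9
  3 × C: no H
  3 × O: no H
  2 × O: 1 H each → 2
  1 × C: 1 H
  1 × S: no H
  Total hydrogens = 28.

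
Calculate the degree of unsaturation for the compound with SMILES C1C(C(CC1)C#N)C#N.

5

Molecular formula from the SMILES: C7H8N2.
DoU = (2C + 2 + N − H − X)/2 = (2·7 + 2 + 2 − 8 − 0)/2 = 10/2 = 5.
(Structurally: 1 ring(s) + 4 π bond(s) = 5.)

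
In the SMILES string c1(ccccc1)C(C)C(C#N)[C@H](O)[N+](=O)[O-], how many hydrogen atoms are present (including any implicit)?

Hydrogens are implicit in SMILES; fill each atom to its normal valence:
  5 × C (aromatic): 1 H each → 5
  3 × C: 1 H each → 3
  1 × C: 3 H
  1 × C (aromatic): no H
  1 × C: no H
  1 × N (charge +1): no H
  1 × N: no H
  1 × O: 1 H
  1 × O: no H
  1 × O (charge -1): no H
  Total hydrogens = 12.

12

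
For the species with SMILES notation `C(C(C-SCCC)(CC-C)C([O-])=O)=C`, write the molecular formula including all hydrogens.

Heavy atoms from the SMILES: 11 C, 2 O, 1 S.
Implicit hydrogens by atom environment:
  6 × C: 2 H each → 12
  2 × C: 3 H each → 6
  2 × C: no H
  1 × C: 1 H
  1 × O: no H
  1 × O (charge -1): no H
  1 × S: no H
  Total hydrogens = 19.
Net charge -1.
Molecular formula: C11H19O2S-

C11H19O2S-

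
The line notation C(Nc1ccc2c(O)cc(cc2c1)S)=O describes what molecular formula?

Heavy atoms from the SMILES: 11 C, 1 N, 2 O, 1 S.
Implicit hydrogens by atom environment:
  5 × C (aromatic): 1 H each → 5
  5 × C (aromatic): no H
  1 × C: 1 H
  1 × N: 1 H
  1 × O: 1 H
  1 × O: no H
  1 × S: 1 H
  Total hydrogens = 9.
Molecular formula: C11H9NO2S

C11H9NO2S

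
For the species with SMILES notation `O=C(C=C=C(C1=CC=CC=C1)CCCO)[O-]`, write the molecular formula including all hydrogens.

C13H13O3-

Heavy atoms from the SMILES: 13 C, 3 O.
Implicit hydrogens by atom environment:
  5 × C (aromatic): 1 H each → 5
  3 × C: 2 H each → 6
  3 × C: no H
  1 × C: 1 H
  1 × C (aromatic): no H
  1 × O: 1 H
  1 × O: no H
  1 × O (charge -1): no H
  Total hydrogens = 13.
Net charge -1.
Molecular formula: C13H13O3-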